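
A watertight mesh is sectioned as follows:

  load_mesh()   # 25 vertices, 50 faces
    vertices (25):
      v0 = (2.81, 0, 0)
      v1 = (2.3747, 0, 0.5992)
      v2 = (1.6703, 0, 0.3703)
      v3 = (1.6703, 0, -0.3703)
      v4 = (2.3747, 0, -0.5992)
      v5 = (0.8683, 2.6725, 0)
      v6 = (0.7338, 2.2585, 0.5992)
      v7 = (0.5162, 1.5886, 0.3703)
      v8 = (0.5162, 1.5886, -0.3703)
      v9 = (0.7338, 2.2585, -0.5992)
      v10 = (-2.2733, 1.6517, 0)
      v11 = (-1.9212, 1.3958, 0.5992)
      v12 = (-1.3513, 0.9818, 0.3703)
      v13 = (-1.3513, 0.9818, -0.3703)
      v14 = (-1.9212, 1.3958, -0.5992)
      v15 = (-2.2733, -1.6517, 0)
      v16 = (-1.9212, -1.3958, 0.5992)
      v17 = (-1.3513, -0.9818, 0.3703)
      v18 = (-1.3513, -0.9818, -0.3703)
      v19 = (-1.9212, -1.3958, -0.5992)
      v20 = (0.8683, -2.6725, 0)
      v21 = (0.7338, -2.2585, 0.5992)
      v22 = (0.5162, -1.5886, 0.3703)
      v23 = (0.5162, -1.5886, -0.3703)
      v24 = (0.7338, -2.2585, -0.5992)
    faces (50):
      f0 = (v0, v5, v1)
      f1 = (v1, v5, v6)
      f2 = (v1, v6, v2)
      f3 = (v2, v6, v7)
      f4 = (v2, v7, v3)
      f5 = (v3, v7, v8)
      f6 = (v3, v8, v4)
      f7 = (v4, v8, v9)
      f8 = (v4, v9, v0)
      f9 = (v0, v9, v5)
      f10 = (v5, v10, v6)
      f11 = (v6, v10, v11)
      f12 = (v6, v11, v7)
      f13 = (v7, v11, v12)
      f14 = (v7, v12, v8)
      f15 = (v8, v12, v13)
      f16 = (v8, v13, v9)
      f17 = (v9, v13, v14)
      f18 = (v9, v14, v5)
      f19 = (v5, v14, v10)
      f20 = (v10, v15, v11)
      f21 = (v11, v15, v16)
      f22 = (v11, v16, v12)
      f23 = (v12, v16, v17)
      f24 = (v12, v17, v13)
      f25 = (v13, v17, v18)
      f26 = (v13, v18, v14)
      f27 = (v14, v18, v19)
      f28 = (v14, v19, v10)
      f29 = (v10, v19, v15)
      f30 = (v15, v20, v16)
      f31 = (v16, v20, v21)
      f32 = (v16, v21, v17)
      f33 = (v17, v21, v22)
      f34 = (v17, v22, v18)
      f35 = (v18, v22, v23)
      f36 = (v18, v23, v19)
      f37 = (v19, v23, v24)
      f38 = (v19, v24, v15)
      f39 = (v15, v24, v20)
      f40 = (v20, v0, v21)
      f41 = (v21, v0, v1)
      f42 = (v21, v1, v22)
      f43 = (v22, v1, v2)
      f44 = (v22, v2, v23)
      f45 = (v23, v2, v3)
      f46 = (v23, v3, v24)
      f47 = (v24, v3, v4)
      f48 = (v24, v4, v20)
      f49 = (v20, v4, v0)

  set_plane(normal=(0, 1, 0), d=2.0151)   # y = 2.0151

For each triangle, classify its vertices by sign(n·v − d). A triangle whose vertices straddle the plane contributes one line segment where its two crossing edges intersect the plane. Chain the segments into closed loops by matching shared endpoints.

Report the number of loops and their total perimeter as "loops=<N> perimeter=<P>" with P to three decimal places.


loops=1 perimeter=5.945

Straddling triangles (14 of 50):
  (v0,v5,v1) [-+-] → (1.34593, 2.0151, 0)–(1.23885, 2.0151, 0.147395)  len=0.1822
  (v1,v5,v6) [-++] → (1.23885, 2.0151, 0.147395)–(0.910641, 2.0151, 0.5992)  len=0.5584
  (v1,v6,v2) [-+-] → (0.910641, 2.0151, 0.5992)–(0.834727, 2.0151, 0.574531)  len=0.0798
  (v2,v6,v7) [-+-] → (0.834727, 2.0151, 0.574531)–(0.654738, 2.0151, 0.516032)  len=0.1893
  (v4,v8,v9) [--+] → (0.654738, 2.0151, -0.516032)–(0.910641, 2.0151, -0.5992)  len=0.2691
  (v4,v9,v0) [-+-] → (0.910641, 2.0151, -0.5992)–(0.957553, 2.0151, -0.534624)  len=0.0798
  (v0,v9,v5) [-++] → (0.957553, 2.0151, -0.534624)–(1.34593, 2.0151, 0)  len=0.6608
  (v5,v10,v6) [+-+] → (-1.15491, 2.0151, 0)–(-0.47241, 2.0151, 0.358849)  len=0.7711
  (v6,v10,v11) [+--] → (-0.47241, 2.0151, 0.358849)–(-0.015275, 2.0151, 0.5992)  len=0.5165
  (v6,v11,v7) [+--] → (-0.015275, 2.0151, 0.5992)–(0.654738, 2.0151, 0.516032)  len=0.6752
  (v8,v13,v9) [--+] → (0.33628, 2.0151, -0.555561)–(0.654738, 2.0151, -0.516032)  len=0.3209
  (v9,v13,v14) [+--] → (0.33628, 2.0151, -0.555561)–(-0.015275, 2.0151, -0.5992)  len=0.3543
  (v9,v14,v5) [+-+] → (-0.015275, 2.0151, -0.5992)–(-0.568073, 2.0151, -0.308541)  len=0.6246
  (v5,v14,v10) [+--] → (-0.568073, 2.0151, -0.308541)–(-1.15491, 2.0151, 0)  len=0.6630

Chained into 1 loop(s):
  loop 1: 14 segments, perimeter = 5.9448
Total perimeter = 5.945


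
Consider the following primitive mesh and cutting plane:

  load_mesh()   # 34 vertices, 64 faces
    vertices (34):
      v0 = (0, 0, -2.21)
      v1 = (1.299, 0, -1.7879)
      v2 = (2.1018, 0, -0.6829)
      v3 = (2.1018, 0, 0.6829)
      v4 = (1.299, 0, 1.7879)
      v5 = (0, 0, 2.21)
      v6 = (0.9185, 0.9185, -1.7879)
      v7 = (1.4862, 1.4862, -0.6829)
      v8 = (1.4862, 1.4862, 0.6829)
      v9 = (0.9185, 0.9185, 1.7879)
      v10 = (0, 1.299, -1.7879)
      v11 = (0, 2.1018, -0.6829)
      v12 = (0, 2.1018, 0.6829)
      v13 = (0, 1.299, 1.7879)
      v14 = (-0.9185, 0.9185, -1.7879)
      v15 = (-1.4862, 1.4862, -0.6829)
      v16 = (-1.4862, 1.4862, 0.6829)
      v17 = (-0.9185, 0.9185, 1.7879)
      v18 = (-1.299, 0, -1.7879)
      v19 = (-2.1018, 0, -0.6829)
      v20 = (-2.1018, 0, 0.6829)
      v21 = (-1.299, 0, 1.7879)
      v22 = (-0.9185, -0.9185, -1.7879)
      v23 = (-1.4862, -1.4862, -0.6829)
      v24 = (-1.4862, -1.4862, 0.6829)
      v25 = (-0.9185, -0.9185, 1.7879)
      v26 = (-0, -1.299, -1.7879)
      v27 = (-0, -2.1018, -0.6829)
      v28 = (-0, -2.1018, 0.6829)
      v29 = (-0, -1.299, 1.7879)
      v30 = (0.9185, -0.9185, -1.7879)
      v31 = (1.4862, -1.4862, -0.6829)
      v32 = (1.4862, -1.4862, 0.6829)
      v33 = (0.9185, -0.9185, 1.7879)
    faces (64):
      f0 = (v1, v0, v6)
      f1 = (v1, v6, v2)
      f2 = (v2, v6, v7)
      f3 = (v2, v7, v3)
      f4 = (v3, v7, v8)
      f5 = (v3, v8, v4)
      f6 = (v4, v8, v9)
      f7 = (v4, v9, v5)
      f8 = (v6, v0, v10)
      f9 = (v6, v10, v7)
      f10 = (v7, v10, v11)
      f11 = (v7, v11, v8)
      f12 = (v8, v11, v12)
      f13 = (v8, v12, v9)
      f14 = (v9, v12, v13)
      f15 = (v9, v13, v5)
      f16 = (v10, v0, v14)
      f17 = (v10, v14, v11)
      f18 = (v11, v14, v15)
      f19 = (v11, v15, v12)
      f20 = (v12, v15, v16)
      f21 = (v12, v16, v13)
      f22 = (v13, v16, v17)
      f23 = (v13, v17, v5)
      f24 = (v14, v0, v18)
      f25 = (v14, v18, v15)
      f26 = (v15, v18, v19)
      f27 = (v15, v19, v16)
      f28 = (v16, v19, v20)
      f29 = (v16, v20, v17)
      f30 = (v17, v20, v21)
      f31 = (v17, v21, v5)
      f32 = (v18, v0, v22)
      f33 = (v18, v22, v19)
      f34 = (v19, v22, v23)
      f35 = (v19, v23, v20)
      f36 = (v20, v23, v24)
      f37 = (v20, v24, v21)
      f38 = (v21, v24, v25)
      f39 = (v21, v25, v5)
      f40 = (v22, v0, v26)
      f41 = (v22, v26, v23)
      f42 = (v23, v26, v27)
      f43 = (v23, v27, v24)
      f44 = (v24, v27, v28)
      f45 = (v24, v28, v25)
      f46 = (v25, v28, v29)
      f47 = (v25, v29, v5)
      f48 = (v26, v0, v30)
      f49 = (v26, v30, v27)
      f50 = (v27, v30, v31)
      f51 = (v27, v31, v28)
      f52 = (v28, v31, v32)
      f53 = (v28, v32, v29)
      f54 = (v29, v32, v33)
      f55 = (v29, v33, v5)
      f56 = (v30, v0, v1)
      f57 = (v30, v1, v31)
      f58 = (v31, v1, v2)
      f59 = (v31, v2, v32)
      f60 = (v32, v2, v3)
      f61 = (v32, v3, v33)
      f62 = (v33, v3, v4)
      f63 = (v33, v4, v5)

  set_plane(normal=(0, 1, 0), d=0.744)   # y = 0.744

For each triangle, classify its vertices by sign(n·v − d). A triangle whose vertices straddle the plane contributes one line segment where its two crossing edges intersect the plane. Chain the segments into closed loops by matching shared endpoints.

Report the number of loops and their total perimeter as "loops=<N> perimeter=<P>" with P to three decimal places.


Straddling triangles (20 of 64):
  (v1,v0,v6) [--+] → (0.744, 0.744, -1.86809)–(0.990789, 0.744, -1.7879)  len=0.2595
  (v1,v6,v2) [-+-] → (0.990789, 0.744, -1.7879)–(1.14331, 0.744, -1.57797)  len=0.2595
  (v2,v6,v7) [-++] → (1.14331, 0.744, -1.57797)–(1.79363, 0.744, -0.6829)  len=1.1064
  (v2,v7,v3) [-+-] → (1.79363, 0.744, -0.6829)–(1.79363, 0.744, -0.000827089)  len=0.6821
  (v3,v7,v8) [-++] → (1.79363, 0.744, -0.000827089)–(1.79363, 0.744, 0.6829)  len=0.6837
  (v3,v8,v4) [-+-] → (1.79363, 0.744, 0.6829)–(1.39271, 0.744, 1.23473)  len=0.6821
  (v4,v8,v9) [-++] → (1.39271, 0.744, 1.23473)–(0.990789, 0.744, 1.7879)  len=0.6838
  (v4,v9,v5) [-+-] → (0.990789, 0.744, 1.7879)–(0.744, 0.744, 1.86809)  len=0.2595
  (v6,v0,v10) [+-+] → (0.744, 0.744, -1.86809)–(0, 0.744, -1.96824)  len=0.7507
  (v9,v13,v5) [++-] → (0, 0.744, 1.96824)–(0.744, 0.744, 1.86809)  len=0.7507
  (v10,v0,v14) [+-+] → (0, 0.744, -1.96824)–(-0.744, 0.744, -1.86809)  len=0.7507
  (v13,v17,v5) [++-] → (-0.744, 0.744, 1.86809)–(0, 0.744, 1.96824)  len=0.7507
  (v14,v0,v18) [+--] → (-0.744, 0.744, -1.86809)–(-0.990789, 0.744, -1.7879)  len=0.2595
  (v14,v18,v15) [+-+] → (-0.990789, 0.744, -1.7879)–(-1.39271, 0.744, -1.23473)  len=0.6838
  (v15,v18,v19) [+--] → (-1.39271, 0.744, -1.23473)–(-1.79363, 0.744, -0.6829)  len=0.6821
  (v15,v19,v16) [+-+] → (-1.79363, 0.744, -0.6829)–(-1.79363, 0.744, 0.000827089)  len=0.6837
  (v16,v19,v20) [+--] → (-1.79363, 0.744, 0.000827089)–(-1.79363, 0.744, 0.6829)  len=0.6821
  (v16,v20,v17) [+-+] → (-1.79363, 0.744, 0.6829)–(-1.14331, 0.744, 1.57797)  len=1.1064
  (v17,v20,v21) [+--] → (-1.14331, 0.744, 1.57797)–(-0.990789, 0.744, 1.7879)  len=0.2595
  (v17,v21,v5) [+--] → (-0.990789, 0.744, 1.7879)–(-0.744, 0.744, 1.86809)  len=0.2595

Chained into 1 loop(s):
  loop 1: 20 segments, perimeter = 12.2358
Total perimeter = 12.236

loops=1 perimeter=12.236


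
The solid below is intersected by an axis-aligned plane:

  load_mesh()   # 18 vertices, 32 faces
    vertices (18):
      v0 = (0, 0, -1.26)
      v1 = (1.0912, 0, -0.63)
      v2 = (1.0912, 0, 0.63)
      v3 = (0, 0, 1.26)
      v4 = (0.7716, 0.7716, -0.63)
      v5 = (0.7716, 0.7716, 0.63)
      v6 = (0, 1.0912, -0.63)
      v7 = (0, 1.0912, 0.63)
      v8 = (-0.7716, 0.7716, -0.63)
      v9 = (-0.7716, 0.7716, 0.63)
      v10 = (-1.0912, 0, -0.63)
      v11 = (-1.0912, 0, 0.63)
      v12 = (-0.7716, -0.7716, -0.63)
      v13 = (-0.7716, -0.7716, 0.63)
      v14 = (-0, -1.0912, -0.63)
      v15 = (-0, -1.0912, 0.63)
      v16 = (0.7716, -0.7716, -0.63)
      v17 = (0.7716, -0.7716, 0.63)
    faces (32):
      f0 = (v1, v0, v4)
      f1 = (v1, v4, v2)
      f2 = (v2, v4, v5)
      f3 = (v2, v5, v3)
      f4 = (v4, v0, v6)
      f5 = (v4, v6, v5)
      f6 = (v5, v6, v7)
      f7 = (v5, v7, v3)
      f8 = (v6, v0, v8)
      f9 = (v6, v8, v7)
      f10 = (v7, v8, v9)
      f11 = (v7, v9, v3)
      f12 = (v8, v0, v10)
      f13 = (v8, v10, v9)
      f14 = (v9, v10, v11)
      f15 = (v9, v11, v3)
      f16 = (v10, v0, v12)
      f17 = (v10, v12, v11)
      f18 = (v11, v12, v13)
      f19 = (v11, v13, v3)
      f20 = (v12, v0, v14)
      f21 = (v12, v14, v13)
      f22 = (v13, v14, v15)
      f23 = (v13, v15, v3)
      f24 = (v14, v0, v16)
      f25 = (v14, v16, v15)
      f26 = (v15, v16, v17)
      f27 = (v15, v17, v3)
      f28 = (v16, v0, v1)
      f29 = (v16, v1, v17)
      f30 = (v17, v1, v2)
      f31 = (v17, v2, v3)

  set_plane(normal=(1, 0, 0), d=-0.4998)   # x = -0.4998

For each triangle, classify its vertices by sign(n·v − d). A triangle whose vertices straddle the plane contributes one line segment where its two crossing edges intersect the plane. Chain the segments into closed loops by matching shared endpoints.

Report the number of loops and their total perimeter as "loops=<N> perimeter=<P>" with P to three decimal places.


loops=1 perimeter=6.351

Straddling triangles (12 of 32):
  (v6,v0,v8) [++-] → (-0.4998, 0.4998, -0.851921)–(-0.4998, 0.884181, -0.63)  len=0.4438
  (v6,v8,v7) [+-+] → (-0.4998, 0.884181, -0.63)–(-0.4998, 0.884181, -0.186159)  len=0.4438
  (v7,v8,v9) [+--] → (-0.4998, 0.884181, -0.186159)–(-0.4998, 0.884181, 0.63)  len=0.8162
  (v7,v9,v3) [+-+] → (-0.4998, 0.884181, 0.63)–(-0.4998, 0.4998, 0.851921)  len=0.4438
  (v8,v0,v10) [-+-] → (-0.4998, 0.4998, -0.851921)–(-0.4998, 0, -0.971442)  len=0.5139
  (v9,v11,v3) [--+] → (-0.4998, 0, 0.971442)–(-0.4998, 0.4998, 0.851921)  len=0.5139
  (v10,v0,v12) [-+-] → (-0.4998, 0, -0.971442)–(-0.4998, -0.4998, -0.851921)  len=0.5139
  (v11,v13,v3) [--+] → (-0.4998, -0.4998, 0.851921)–(-0.4998, 0, 0.971442)  len=0.5139
  (v12,v0,v14) [-++] → (-0.4998, -0.4998, -0.851921)–(-0.4998, -0.884181, -0.63)  len=0.4438
  (v12,v14,v13) [-+-] → (-0.4998, -0.884181, -0.63)–(-0.4998, -0.884181, 0.186159)  len=0.8162
  (v13,v14,v15) [-++] → (-0.4998, -0.884181, 0.186159)–(-0.4998, -0.884181, 0.63)  len=0.4438
  (v13,v15,v3) [-++] → (-0.4998, -0.884181, 0.63)–(-0.4998, -0.4998, 0.851921)  len=0.4438

Chained into 1 loop(s):
  loop 1: 12 segments, perimeter = 6.3509
Total perimeter = 6.351


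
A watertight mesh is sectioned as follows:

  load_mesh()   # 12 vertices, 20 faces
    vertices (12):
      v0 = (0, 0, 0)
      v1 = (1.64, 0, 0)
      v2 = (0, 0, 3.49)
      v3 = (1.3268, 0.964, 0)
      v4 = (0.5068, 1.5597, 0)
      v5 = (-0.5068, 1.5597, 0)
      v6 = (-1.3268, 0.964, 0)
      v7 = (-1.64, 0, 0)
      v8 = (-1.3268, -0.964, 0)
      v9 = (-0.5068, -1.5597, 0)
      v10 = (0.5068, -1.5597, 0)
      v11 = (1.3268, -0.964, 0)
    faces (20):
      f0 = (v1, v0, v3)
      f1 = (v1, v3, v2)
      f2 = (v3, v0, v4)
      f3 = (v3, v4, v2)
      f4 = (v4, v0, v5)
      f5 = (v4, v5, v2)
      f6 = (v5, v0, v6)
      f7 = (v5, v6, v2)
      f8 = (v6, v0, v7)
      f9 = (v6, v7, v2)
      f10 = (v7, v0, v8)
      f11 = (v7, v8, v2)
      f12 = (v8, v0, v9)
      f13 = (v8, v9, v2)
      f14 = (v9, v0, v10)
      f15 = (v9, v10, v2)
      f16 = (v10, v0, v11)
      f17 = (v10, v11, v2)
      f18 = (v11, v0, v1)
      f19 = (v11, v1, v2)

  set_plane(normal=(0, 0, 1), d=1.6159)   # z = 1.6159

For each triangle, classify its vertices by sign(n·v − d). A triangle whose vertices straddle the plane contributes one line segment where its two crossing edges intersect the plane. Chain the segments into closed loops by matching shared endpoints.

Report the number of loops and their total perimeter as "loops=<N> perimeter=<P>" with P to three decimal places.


loops=1 perimeter=5.443

Straddling triangles (10 of 20):
  (v1,v3,v2) [--+] → (0.71248, 0.51766, 1.6159)–(0.880666, 0, 1.6159)  len=0.5443
  (v3,v4,v2) [--+] → (0.272147, 0.837545, 1.6159)–(0.71248, 0.51766, 1.6159)  len=0.5443
  (v4,v5,v2) [--+] → (-0.272147, 0.837545, 1.6159)–(0.272147, 0.837545, 1.6159)  len=0.5443
  (v5,v6,v2) [--+] → (-0.71248, 0.51766, 1.6159)–(-0.272147, 0.837545, 1.6159)  len=0.5443
  (v6,v7,v2) [--+] → (-0.880666, 0, 1.6159)–(-0.71248, 0.51766, 1.6159)  len=0.5443
  (v7,v8,v2) [--+] → (-0.71248, -0.51766, 1.6159)–(-0.880666, 0, 1.6159)  len=0.5443
  (v8,v9,v2) [--+] → (-0.272147, -0.837545, 1.6159)–(-0.71248, -0.51766, 1.6159)  len=0.5443
  (v9,v10,v2) [--+] → (0.272147, -0.837545, 1.6159)–(-0.272147, -0.837545, 1.6159)  len=0.5443
  (v10,v11,v2) [--+] → (0.71248, -0.51766, 1.6159)–(0.272147, -0.837545, 1.6159)  len=0.5443
  (v11,v1,v2) [--+] → (0.880666, 0, 1.6159)–(0.71248, -0.51766, 1.6159)  len=0.5443

Chained into 1 loop(s):
  loop 1: 10 segments, perimeter = 5.4428
Total perimeter = 5.443


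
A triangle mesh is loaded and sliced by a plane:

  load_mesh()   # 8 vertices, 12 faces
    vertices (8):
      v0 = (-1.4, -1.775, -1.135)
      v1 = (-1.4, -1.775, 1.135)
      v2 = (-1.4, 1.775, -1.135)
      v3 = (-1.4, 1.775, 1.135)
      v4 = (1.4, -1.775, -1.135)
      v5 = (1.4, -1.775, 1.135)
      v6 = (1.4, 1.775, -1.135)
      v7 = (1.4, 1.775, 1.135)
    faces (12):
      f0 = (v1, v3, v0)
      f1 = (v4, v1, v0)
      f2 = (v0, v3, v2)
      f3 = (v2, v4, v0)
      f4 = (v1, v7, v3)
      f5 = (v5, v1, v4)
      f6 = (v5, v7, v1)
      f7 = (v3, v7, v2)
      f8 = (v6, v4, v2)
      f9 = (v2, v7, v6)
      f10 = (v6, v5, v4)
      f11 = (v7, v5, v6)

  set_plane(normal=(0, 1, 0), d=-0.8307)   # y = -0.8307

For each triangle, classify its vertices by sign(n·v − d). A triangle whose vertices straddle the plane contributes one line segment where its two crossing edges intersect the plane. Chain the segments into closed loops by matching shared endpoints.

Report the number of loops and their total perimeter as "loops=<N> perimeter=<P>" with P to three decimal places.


Straddling triangles (8 of 12):
  (v1,v3,v0) [-+-] → (-1.4, -0.8307, 1.135)–(-1.4, -0.8307, -0.53118)  len=1.6662
  (v0,v3,v2) [-++] → (-1.4, -0.8307, -0.53118)–(-1.4, -0.8307, -1.135)  len=0.6038
  (v2,v4,v0) [+--] → (0.6552, -0.8307, -1.135)–(-1.4, -0.8307, -1.135)  len=2.0552
  (v1,v7,v3) [-++] → (-0.6552, -0.8307, 1.135)–(-1.4, -0.8307, 1.135)  len=0.7448
  (v5,v7,v1) [-+-] → (1.4, -0.8307, 1.135)–(-0.6552, -0.8307, 1.135)  len=2.0552
  (v6,v4,v2) [+-+] → (1.4, -0.8307, -1.135)–(0.6552, -0.8307, -1.135)  len=0.7448
  (v6,v5,v4) [+--] → (1.4, -0.8307, 0.53118)–(1.4, -0.8307, -1.135)  len=1.6662
  (v7,v5,v6) [+-+] → (1.4, -0.8307, 1.135)–(1.4, -0.8307, 0.53118)  len=0.6038

Chained into 1 loop(s):
  loop 1: 8 segments, perimeter = 10.1400
Total perimeter = 10.140

loops=1 perimeter=10.140


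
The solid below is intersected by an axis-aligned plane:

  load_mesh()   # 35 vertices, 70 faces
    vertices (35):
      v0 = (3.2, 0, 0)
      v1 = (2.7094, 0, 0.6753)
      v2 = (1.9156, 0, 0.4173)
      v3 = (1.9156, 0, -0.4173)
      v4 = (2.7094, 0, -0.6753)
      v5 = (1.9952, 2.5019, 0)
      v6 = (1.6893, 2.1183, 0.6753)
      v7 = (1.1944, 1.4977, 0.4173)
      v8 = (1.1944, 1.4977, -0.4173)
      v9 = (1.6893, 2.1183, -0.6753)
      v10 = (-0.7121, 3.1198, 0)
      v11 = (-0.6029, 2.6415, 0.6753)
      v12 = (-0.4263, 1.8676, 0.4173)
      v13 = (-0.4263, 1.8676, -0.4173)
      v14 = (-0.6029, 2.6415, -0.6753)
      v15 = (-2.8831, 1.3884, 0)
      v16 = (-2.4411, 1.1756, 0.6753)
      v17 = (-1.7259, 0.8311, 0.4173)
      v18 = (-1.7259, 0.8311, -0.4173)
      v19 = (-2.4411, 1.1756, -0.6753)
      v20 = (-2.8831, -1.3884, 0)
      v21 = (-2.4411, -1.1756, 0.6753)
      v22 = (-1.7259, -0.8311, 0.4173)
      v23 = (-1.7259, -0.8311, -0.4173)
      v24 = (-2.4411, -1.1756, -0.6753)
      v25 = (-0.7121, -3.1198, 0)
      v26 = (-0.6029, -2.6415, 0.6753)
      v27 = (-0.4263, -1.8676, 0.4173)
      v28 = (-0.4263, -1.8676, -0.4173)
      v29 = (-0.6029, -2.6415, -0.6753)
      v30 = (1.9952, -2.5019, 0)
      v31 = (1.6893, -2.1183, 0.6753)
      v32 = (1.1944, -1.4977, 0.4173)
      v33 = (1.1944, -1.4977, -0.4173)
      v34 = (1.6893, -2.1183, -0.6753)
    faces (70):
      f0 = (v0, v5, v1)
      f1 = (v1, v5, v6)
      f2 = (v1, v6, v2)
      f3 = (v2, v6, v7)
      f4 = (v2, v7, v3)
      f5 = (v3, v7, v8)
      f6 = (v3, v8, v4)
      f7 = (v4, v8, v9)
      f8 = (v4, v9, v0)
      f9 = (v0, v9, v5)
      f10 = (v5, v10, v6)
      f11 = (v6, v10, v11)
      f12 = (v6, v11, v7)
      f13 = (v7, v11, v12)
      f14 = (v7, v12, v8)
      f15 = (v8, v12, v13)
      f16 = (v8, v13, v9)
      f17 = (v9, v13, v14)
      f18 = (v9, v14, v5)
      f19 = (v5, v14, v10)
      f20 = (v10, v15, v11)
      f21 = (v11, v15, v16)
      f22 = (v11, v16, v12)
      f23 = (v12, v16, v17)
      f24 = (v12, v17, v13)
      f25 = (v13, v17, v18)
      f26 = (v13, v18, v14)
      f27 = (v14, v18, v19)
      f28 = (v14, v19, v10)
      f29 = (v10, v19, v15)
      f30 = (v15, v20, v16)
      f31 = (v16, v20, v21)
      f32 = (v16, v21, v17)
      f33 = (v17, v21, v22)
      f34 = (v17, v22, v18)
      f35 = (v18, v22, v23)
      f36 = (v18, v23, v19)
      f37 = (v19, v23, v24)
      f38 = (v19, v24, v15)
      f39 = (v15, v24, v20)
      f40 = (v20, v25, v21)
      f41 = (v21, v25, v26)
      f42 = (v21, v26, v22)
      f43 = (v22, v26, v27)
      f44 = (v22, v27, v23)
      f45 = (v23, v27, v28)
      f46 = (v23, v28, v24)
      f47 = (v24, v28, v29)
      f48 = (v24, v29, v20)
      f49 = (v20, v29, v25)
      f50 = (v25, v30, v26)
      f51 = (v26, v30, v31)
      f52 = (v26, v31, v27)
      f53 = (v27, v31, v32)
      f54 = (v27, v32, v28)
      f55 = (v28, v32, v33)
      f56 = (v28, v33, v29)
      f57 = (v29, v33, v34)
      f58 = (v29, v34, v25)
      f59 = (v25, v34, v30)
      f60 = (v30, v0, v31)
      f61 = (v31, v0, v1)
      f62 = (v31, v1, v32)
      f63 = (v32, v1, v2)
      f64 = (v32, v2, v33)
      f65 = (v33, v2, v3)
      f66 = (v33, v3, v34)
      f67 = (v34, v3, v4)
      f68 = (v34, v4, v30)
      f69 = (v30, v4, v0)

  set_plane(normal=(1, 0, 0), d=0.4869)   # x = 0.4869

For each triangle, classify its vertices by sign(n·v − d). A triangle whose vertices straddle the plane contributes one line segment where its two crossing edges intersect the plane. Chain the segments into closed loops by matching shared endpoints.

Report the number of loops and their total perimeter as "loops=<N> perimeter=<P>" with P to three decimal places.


loops=2 perimeter=8.033

Straddling triangles (20 of 70):
  (v5,v10,v6) [+-+] → (0.4869, 2.84615, 0)–(0.4869, 2.61976, 0.337172)  len=0.4061
  (v6,v10,v11) [+--] → (0.4869, 2.61976, 0.337172)–(0.4869, 2.39275, 0.6753)  len=0.4073
  (v6,v11,v7) [+-+] → (0.4869, 2.39275, 0.6753)–(0.4869, 1.94795, 0.518861)  len=0.4715
  (v7,v11,v12) [+--] → (0.4869, 1.94795, 0.518861)–(0.4869, 1.65918, 0.4173)  len=0.3061
  (v7,v12,v8) [+-+] → (0.4869, 1.65918, 0.4173)–(0.4869, 1.65918, -0.0529639)  len=0.4703
  (v8,v12,v13) [+--] → (0.4869, 1.65918, -0.0529639)–(0.4869, 1.65918, -0.4173)  len=0.3643
  (v8,v13,v9) [+-+] → (0.4869, 1.65918, -0.4173)–(0.4869, 1.97581, -0.528666)  len=0.3357
  (v9,v13,v14) [+--] → (0.4869, 1.97581, -0.528666)–(0.4869, 2.39275, -0.6753)  len=0.4420
  (v9,v14,v5) [+-+] → (0.4869, 2.39275, -0.6753)–(0.4869, 2.58294, -0.392038)  len=0.3412
  (v5,v14,v10) [+--] → (0.4869, 2.58294, -0.392038)–(0.4869, 2.84615, 0)  len=0.4722
  (v25,v30,v26) [-+-] → (0.4869, -2.84615, 0)–(0.4869, -2.58294, 0.392038)  len=0.4722
  (v26,v30,v31) [-++] → (0.4869, -2.58294, 0.392038)–(0.4869, -2.39275, 0.6753)  len=0.3412
  (v26,v31,v27) [-+-] → (0.4869, -2.39275, 0.6753)–(0.4869, -1.97581, 0.528666)  len=0.4420
  (v27,v31,v32) [-++] → (0.4869, -1.97581, 0.528666)–(0.4869, -1.65918, 0.4173)  len=0.3357
  (v27,v32,v28) [-+-] → (0.4869, -1.65918, 0.4173)–(0.4869, -1.65918, 0.0529639)  len=0.3643
  (v28,v32,v33) [-++] → (0.4869, -1.65918, 0.0529639)–(0.4869, -1.65918, -0.4173)  len=0.4703
  (v28,v33,v29) [-+-] → (0.4869, -1.65918, -0.4173)–(0.4869, -1.94795, -0.518861)  len=0.3061
  (v29,v33,v34) [-++] → (0.4869, -1.94795, -0.518861)–(0.4869, -2.39275, -0.6753)  len=0.4715
  (v29,v34,v25) [-+-] → (0.4869, -2.39275, -0.6753)–(0.4869, -2.61976, -0.337172)  len=0.4073
  (v25,v34,v30) [-++] → (0.4869, -2.61976, -0.337172)–(0.4869, -2.84615, 0)  len=0.4061

Chained into 2 loop(s):
  loop 1: 10 segments, perimeter = 4.0166
  loop 2: 10 segments, perimeter = 4.0166
Total perimeter = 8.033


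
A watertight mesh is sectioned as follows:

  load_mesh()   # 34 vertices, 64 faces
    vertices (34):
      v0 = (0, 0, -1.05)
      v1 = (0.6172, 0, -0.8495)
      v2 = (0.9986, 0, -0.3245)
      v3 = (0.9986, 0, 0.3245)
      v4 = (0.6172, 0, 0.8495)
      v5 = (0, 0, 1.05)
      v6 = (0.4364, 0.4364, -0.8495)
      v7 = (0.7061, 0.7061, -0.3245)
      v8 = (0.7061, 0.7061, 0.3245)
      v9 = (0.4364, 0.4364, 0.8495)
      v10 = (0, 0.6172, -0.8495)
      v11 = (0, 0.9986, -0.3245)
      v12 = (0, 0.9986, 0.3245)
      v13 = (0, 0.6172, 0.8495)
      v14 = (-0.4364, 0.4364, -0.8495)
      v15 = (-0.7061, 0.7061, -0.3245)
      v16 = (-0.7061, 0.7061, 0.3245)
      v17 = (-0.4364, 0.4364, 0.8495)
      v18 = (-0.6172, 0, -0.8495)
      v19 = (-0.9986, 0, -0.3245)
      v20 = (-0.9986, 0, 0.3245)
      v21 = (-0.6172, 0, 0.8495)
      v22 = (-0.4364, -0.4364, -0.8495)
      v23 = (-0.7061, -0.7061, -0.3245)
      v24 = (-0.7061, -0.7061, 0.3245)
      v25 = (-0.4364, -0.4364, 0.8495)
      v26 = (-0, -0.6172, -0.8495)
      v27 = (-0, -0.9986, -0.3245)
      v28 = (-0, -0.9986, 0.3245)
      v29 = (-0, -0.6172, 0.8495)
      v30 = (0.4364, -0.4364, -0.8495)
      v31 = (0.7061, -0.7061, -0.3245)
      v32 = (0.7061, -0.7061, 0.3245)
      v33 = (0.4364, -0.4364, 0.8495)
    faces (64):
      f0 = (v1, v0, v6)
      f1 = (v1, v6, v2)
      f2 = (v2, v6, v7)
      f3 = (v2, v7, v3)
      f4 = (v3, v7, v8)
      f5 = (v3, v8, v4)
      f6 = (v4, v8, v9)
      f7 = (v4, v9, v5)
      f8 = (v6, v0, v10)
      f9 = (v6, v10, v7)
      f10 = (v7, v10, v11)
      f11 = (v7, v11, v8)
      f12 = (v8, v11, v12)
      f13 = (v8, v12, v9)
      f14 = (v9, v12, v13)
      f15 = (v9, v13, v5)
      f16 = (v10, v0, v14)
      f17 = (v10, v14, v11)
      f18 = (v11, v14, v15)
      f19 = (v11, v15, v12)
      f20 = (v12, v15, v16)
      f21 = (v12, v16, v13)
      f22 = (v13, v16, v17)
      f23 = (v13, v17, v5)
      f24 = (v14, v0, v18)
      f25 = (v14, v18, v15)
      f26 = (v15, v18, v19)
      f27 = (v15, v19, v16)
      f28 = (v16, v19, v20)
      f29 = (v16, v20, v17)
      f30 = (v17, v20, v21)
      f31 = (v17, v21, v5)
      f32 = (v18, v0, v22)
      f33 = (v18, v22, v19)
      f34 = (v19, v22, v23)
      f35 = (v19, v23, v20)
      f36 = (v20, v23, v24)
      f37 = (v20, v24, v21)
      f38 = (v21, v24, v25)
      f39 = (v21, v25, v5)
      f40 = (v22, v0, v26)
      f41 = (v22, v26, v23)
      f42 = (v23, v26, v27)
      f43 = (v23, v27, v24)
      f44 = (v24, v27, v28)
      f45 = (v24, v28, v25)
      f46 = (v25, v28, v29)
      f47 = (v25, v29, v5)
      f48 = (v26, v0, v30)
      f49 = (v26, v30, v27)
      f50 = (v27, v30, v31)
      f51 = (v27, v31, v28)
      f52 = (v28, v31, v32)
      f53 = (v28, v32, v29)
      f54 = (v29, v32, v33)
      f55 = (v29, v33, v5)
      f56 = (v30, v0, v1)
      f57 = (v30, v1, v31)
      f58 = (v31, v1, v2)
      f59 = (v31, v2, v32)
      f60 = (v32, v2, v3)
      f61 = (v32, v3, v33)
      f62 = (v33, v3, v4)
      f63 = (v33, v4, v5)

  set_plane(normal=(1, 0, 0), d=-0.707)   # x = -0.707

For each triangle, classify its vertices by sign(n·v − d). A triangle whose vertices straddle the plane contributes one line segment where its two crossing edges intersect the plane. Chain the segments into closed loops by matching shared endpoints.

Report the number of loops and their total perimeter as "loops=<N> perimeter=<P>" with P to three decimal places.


Straddling triangles (10 of 64):
  (v15,v18,v19) [++-] → (-0.707, 0, -0.72589)–(-0.707, 0.703927, -0.3245)  len=0.8103
  (v15,v19,v16) [+-+] → (-0.707, 0.703927, -0.3245)–(-0.707, 0.703927, 0.322503)  len=0.6470
  (v16,v19,v20) [+--] → (-0.707, 0.703927, 0.322503)–(-0.707, 0.703927, 0.3245)  len=0.0020
  (v16,v20,v17) [+-+] → (-0.707, 0.703927, 0.3245)–(-0.707, 0.22635, 0.596805)  len=0.5498
  (v17,v20,v21) [+-+] → (-0.707, 0.22635, 0.596805)–(-0.707, 0, 0.72589)  len=0.2606
  (v18,v22,v19) [++-] → (-0.707, -0.22635, -0.596805)–(-0.707, 0, -0.72589)  len=0.2606
  (v19,v22,v23) [-++] → (-0.707, -0.22635, -0.596805)–(-0.707, -0.703927, -0.3245)  len=0.5498
  (v19,v23,v20) [-+-] → (-0.707, -0.703927, -0.3245)–(-0.707, -0.703927, -0.322503)  len=0.0020
  (v20,v23,v24) [-++] → (-0.707, -0.703927, -0.322503)–(-0.707, -0.703927, 0.3245)  len=0.6470
  (v20,v24,v21) [-++] → (-0.707, -0.703927, 0.3245)–(-0.707, 0, 0.72589)  len=0.8103

Chained into 1 loop(s):
  loop 1: 10 segments, perimeter = 4.5393
Total perimeter = 4.539

loops=1 perimeter=4.539


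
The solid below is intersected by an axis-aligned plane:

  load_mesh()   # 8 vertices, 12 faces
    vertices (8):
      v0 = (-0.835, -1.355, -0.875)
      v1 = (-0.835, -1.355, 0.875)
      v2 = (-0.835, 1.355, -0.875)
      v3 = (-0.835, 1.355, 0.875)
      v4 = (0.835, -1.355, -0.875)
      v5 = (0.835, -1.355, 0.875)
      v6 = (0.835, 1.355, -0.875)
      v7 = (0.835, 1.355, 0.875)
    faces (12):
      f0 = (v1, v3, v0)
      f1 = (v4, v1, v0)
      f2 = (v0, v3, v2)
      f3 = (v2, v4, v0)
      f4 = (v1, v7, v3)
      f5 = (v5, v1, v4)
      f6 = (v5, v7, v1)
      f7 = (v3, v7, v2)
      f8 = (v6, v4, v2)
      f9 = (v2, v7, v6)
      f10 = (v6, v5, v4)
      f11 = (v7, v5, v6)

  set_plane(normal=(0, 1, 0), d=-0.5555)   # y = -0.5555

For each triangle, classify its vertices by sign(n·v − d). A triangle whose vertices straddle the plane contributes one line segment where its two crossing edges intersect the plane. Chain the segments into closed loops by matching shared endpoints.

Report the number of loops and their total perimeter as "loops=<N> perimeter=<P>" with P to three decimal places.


loops=1 perimeter=6.840

Straddling triangles (8 of 12):
  (v1,v3,v0) [-+-] → (-0.835, -0.5555, 0.875)–(-0.835, -0.5555, -0.358718)  len=1.2337
  (v0,v3,v2) [-++] → (-0.835, -0.5555, -0.358718)–(-0.835, -0.5555, -0.875)  len=0.5163
  (v2,v4,v0) [+--] → (0.342319, -0.5555, -0.875)–(-0.835, -0.5555, -0.875)  len=1.1773
  (v1,v7,v3) [-++] → (-0.342319, -0.5555, 0.875)–(-0.835, -0.5555, 0.875)  len=0.4927
  (v5,v7,v1) [-+-] → (0.835, -0.5555, 0.875)–(-0.342319, -0.5555, 0.875)  len=1.1773
  (v6,v4,v2) [+-+] → (0.835, -0.5555, -0.875)–(0.342319, -0.5555, -0.875)  len=0.4927
  (v6,v5,v4) [+--] → (0.835, -0.5555, 0.358718)–(0.835, -0.5555, -0.875)  len=1.2337
  (v7,v5,v6) [+-+] → (0.835, -0.5555, 0.875)–(0.835, -0.5555, 0.358718)  len=0.5163

Chained into 1 loop(s):
  loop 1: 8 segments, perimeter = 6.8400
Total perimeter = 6.840


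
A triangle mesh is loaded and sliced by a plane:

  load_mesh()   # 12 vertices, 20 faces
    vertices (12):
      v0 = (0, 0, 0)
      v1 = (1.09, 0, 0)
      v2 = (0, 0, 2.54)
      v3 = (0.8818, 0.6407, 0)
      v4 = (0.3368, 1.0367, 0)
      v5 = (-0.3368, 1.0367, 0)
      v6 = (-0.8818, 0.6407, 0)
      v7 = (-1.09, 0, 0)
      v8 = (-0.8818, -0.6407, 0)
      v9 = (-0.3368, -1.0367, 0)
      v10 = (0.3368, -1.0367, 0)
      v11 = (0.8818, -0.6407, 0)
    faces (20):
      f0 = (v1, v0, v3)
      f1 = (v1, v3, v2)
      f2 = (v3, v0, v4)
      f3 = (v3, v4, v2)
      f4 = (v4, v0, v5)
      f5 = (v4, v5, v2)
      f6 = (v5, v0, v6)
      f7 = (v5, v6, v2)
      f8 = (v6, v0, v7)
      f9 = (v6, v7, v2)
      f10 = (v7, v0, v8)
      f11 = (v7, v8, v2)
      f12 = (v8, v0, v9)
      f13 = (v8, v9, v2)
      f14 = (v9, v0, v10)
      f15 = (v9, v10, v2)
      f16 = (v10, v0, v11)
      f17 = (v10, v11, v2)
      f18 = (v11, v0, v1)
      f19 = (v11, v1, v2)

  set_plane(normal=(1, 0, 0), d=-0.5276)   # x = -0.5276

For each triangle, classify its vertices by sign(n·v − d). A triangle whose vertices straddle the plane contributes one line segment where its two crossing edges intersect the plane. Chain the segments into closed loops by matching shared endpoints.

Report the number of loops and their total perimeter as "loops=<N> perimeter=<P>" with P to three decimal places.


loops=1 perimeter=5.043

Straddling triangles (8 of 20):
  (v5,v0,v6) [++-] → (-0.5276, 0.383345, 0)–(-0.5276, 0.898064, 0)  len=0.5147
  (v5,v6,v2) [+-+] → (-0.5276, 0.898064, 0)–(-0.5276, 0.383345, 1.02026)  len=1.1427
  (v6,v0,v7) [-+-] → (-0.5276, 0.383345, 0)–(-0.5276, 0, 0)  len=0.3833
  (v6,v7,v2) [--+] → (-0.5276, 0, 1.31055)–(-0.5276, 0.383345, 1.02026)  len=0.4809
  (v7,v0,v8) [-+-] → (-0.5276, 0, 0)–(-0.5276, -0.383345, 0)  len=0.3833
  (v7,v8,v2) [--+] → (-0.5276, -0.383345, 1.02026)–(-0.5276, 0, 1.31055)  len=0.4809
  (v8,v0,v9) [-++] → (-0.5276, -0.383345, 0)–(-0.5276, -0.898064, 0)  len=0.5147
  (v8,v9,v2) [-++] → (-0.5276, -0.898064, 0)–(-0.5276, -0.383345, 1.02026)  len=1.1427

Chained into 1 loop(s):
  loop 1: 8 segments, perimeter = 5.0433
Total perimeter = 5.043


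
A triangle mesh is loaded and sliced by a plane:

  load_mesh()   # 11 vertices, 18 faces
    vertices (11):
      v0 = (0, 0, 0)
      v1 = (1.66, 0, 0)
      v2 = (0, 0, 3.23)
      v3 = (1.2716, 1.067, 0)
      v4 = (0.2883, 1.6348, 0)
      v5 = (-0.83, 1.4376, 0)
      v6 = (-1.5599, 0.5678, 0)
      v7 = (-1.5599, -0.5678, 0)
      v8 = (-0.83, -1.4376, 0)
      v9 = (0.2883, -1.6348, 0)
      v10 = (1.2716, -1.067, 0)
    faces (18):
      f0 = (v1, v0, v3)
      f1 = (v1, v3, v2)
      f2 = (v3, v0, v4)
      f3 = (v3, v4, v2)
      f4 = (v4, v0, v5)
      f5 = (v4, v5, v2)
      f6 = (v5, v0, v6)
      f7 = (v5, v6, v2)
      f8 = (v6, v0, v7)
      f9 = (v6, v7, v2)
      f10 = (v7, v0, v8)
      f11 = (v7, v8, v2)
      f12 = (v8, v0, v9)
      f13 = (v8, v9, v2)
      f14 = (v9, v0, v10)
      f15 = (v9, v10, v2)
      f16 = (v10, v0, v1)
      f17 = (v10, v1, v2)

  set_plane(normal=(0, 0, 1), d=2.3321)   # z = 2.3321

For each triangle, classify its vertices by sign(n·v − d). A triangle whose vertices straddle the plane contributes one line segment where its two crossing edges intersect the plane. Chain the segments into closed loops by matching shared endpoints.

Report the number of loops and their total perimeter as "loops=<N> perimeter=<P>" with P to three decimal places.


loops=1 perimeter=2.841

Straddling triangles (9 of 18):
  (v1,v3,v2) [--+] → (0.353489, 0.296613, 2.3321)–(0.461459, 0, 2.3321)  len=0.3157
  (v3,v4,v2) [--+] → (0.0801438, 0.454454, 2.3321)–(0.353489, 0.296613, 2.3321)  len=0.3156
  (v4,v5,v2) [--+] → (-0.23073, 0.399635, 2.3321)–(0.0801438, 0.454454, 2.3321)  len=0.3157
  (v5,v6,v2) [--+] → (-0.433633, 0.157841, 2.3321)–(-0.23073, 0.399635, 2.3321)  len=0.3156
  (v6,v7,v2) [--+] → (-0.433633, -0.157841, 2.3321)–(-0.433633, 0.157841, 2.3321)  len=0.3157
  (v7,v8,v2) [--+] → (-0.23073, -0.399635, 2.3321)–(-0.433633, -0.157841, 2.3321)  len=0.3156
  (v8,v9,v2) [--+] → (0.0801438, -0.454454, 2.3321)–(-0.23073, -0.399635, 2.3321)  len=0.3157
  (v9,v10,v2) [--+] → (0.353489, -0.296613, 2.3321)–(0.0801438, -0.454454, 2.3321)  len=0.3156
  (v10,v1,v2) [--+] → (0.461459, 0, 2.3321)–(0.353489, -0.296613, 2.3321)  len=0.3157

Chained into 1 loop(s):
  loop 1: 9 segments, perimeter = 2.8409
Total perimeter = 2.841


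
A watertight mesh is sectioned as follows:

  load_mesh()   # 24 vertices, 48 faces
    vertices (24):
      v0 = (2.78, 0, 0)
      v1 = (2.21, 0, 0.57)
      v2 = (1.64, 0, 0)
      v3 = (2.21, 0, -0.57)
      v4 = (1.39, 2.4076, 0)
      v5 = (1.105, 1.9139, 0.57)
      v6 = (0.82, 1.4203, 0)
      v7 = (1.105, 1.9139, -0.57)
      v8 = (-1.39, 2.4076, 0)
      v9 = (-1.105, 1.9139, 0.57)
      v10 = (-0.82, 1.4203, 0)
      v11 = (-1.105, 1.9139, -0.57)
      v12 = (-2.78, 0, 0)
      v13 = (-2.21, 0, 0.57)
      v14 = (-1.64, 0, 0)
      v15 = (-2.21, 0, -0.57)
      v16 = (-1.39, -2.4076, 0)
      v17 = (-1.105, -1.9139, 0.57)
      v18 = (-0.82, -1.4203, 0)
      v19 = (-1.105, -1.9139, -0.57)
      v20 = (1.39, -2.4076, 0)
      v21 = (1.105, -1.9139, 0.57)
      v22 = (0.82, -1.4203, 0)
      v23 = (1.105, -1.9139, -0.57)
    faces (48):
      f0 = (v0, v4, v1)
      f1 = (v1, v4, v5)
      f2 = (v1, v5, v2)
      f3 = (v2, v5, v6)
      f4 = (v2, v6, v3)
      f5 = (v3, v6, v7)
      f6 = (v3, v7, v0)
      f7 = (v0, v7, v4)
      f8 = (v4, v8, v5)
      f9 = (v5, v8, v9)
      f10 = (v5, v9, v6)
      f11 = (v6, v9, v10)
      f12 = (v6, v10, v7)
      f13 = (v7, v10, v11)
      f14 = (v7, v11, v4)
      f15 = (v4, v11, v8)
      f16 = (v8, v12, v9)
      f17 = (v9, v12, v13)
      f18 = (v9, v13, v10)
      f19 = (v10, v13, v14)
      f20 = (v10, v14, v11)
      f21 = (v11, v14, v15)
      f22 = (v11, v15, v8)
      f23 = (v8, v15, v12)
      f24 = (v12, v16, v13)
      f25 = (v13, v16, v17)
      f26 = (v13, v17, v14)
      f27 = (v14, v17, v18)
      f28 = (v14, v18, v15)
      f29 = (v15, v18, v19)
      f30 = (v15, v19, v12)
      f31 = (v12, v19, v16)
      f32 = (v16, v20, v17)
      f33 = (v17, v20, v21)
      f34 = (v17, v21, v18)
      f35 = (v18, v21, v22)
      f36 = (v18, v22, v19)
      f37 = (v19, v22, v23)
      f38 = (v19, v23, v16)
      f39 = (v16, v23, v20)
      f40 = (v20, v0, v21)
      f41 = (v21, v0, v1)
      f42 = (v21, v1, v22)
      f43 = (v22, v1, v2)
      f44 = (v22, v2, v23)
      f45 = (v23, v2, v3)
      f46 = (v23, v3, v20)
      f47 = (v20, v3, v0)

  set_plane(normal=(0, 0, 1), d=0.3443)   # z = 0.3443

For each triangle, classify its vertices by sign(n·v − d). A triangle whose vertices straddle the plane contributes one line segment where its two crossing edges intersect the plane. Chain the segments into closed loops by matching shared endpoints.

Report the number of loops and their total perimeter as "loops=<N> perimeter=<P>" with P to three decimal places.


Straddling triangles (24 of 48):
  (v0,v4,v1) [--+] → (1.88531, 0.953325, 0.3443)–(2.4357, 0, 0.3443)  len=1.1008
  (v1,v4,v5) [+-+] → (1.88531, 0.953325, 0.3443)–(1.21785, 2.10939, 0.3443)  len=1.3349
  (v1,v5,v2) [++-] → (1.31684, 1.15606, 0.3443)–(1.9843, 0, 0.3443)  len=1.3349
  (v2,v5,v6) [-+-] → (1.31684, 1.15606, 0.3443)–(0.99215, 1.71845, 0.3443)  len=0.6494
  (v4,v8,v5) [--+] → (0.117068, 2.10939, 0.3443)–(1.21785, 2.10939, 0.3443)  len=1.1008
  (v5,v8,v9) [+-+] → (0.117068, 2.10939, 0.3443)–(-1.21785, 2.10939, 0.3443)  len=1.3349
  (v5,v9,v6) [++-] → (-0.342768, 1.71845, 0.3443)–(0.99215, 1.71845, 0.3443)  len=1.3349
  (v6,v9,v10) [-+-] → (-0.342768, 1.71845, 0.3443)–(-0.99215, 1.71845, 0.3443)  len=0.6494
  (v8,v12,v9) [--+] → (-1.76824, 1.15606, 0.3443)–(-1.21785, 2.10939, 0.3443)  len=1.1008
  (v9,v12,v13) [+-+] → (-1.76824, 1.15606, 0.3443)–(-2.4357, 0, 0.3443)  len=1.3349
  (v9,v13,v10) [++-] → (-1.65961, 0.562389, 0.3443)–(-0.99215, 1.71845, 0.3443)  len=1.3349
  (v10,v13,v14) [-+-] → (-1.65961, 0.562389, 0.3443)–(-1.9843, 0, 0.3443)  len=0.6494
  (v12,v16,v13) [--+] → (-1.88531, -0.953325, 0.3443)–(-2.4357, 0, 0.3443)  len=1.1008
  (v13,v16,v17) [+-+] → (-1.88531, -0.953325, 0.3443)–(-1.21785, -2.10939, 0.3443)  len=1.3349
  (v13,v17,v14) [++-] → (-1.31684, -1.15606, 0.3443)–(-1.9843, 0, 0.3443)  len=1.3349
  (v14,v17,v18) [-+-] → (-1.31684, -1.15606, 0.3443)–(-0.99215, -1.71845, 0.3443)  len=0.6494
  (v16,v20,v17) [--+] → (-0.117068, -2.10939, 0.3443)–(-1.21785, -2.10939, 0.3443)  len=1.1008
  (v17,v20,v21) [+-+] → (-0.117068, -2.10939, 0.3443)–(1.21785, -2.10939, 0.3443)  len=1.3349
  (v17,v21,v18) [++-] → (0.342768, -1.71845, 0.3443)–(-0.99215, -1.71845, 0.3443)  len=1.3349
  (v18,v21,v22) [-+-] → (0.342768, -1.71845, 0.3443)–(0.99215, -1.71845, 0.3443)  len=0.6494
  (v20,v0,v21) [--+] → (1.76824, -1.15606, 0.3443)–(1.21785, -2.10939, 0.3443)  len=1.1008
  (v21,v0,v1) [+-+] → (1.76824, -1.15606, 0.3443)–(2.4357, 0, 0.3443)  len=1.3349
  (v21,v1,v22) [++-] → (1.65961, -0.562389, 0.3443)–(0.99215, -1.71845, 0.3443)  len=1.3349
  (v22,v1,v2) [-+-] → (1.65961, -0.562389, 0.3443)–(1.9843, 0, 0.3443)  len=0.6494

Chained into 2 loop(s):
  loop 1: 12 segments, perimeter = 14.6142
  loop 2: 12 segments, perimeter = 11.9058
Total perimeter = 26.520

loops=2 perimeter=26.520


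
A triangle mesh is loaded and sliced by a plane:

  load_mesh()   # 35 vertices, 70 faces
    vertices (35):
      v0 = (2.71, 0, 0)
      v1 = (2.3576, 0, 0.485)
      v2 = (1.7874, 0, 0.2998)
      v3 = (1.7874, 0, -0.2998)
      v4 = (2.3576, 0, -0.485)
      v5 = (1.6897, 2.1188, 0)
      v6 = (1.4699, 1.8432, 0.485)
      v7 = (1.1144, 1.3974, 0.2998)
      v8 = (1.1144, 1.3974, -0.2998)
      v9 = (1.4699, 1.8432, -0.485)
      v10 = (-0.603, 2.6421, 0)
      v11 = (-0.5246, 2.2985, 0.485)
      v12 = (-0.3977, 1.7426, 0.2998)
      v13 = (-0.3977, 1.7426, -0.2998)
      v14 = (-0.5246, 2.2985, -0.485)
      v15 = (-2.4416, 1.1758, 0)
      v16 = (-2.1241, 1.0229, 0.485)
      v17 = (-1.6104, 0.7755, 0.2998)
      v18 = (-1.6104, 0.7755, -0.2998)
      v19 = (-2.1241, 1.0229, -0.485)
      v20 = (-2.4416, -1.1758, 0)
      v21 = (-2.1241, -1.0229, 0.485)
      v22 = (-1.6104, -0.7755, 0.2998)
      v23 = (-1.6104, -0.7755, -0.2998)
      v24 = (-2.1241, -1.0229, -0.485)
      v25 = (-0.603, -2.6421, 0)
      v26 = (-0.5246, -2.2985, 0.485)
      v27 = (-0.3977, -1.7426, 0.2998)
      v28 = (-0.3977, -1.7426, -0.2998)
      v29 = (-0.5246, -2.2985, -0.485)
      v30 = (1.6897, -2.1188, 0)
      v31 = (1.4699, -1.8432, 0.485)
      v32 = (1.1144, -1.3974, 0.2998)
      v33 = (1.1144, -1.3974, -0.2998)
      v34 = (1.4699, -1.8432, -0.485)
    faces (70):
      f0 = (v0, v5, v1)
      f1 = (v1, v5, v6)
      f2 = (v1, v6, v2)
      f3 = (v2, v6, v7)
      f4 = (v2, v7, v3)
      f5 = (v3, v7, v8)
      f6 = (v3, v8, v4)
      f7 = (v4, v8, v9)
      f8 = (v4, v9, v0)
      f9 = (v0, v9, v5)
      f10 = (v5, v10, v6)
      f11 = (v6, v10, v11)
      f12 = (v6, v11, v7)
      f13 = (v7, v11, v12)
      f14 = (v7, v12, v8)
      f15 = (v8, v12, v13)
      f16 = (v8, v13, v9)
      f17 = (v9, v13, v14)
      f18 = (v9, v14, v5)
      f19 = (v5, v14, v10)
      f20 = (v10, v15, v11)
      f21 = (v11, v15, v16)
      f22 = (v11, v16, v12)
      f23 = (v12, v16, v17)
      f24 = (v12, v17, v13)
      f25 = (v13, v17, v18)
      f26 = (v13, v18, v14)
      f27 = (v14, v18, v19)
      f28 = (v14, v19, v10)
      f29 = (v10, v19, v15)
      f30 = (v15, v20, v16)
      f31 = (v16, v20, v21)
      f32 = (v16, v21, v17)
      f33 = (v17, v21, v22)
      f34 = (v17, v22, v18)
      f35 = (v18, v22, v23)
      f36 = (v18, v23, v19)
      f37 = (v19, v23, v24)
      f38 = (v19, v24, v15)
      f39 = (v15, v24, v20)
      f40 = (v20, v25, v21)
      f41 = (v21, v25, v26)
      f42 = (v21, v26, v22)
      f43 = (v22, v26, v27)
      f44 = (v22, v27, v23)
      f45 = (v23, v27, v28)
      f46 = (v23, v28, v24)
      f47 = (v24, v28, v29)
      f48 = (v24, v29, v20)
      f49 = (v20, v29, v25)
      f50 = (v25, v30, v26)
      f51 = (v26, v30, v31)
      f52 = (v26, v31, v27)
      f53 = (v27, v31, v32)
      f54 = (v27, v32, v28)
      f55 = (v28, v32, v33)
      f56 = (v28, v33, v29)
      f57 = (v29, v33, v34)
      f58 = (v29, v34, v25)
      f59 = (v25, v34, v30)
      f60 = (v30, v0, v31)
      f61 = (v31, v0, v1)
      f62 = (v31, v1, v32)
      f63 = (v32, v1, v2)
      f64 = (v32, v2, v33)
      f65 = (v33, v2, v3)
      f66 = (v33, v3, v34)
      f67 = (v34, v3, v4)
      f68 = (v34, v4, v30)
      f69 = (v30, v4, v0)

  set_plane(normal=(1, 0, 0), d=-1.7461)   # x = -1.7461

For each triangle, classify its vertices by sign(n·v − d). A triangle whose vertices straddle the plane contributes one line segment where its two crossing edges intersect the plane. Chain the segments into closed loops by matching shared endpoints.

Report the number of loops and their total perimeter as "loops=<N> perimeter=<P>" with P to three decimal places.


Straddling triangles (18 of 70):
  (v10,v15,v11) [+-+] → (-1.7461, 1.73047, 0)–(-1.7461, 1.58312, 0.175961)  len=0.2295
  (v11,v15,v16) [+--] → (-1.7461, 1.58312, 0.175961)–(-1.7461, 1.32435, 0.485)  len=0.4031
  (v11,v16,v12) [+-+] → (-1.7461, 1.32435, 0.485)–(-1.7461, 1.18048, 0.44445)  len=0.1495
  (v12,v16,v17) [+-+] → (-1.7461, 1.18048, 0.44445)–(-1.7461, 0.840854, 0.348723)  len=0.3529
  (v14,v18,v19) [++-] → (-1.7461, 0.840854, -0.348723)–(-1.7461, 1.32435, -0.485)  len=0.5023
  (v14,v19,v10) [+-+] → (-1.7461, 1.32435, -0.485)–(-1.7461, 1.42528, -0.364475)  len=0.1572
  (v10,v19,v15) [+--] → (-1.7461, 1.42528, -0.364475)–(-1.7461, 1.73047, 0)  len=0.4754
  (v16,v21,v17) [--+] → (-1.7461, 0.300431, 0.348723)–(-1.7461, 0.840854, 0.348723)  len=0.5404
  (v17,v21,v22) [+-+] → (-1.7461, 0.300431, 0.348723)–(-1.7461, -0.840854, 0.348723)  len=1.1413
  (v18,v23,v19) [++-] → (-1.7461, -0.300431, -0.348723)–(-1.7461, 0.840854, -0.348723)  len=1.1413
  (v19,v23,v24) [-+-] → (-1.7461, -0.300431, -0.348723)–(-1.7461, -0.840854, -0.348723)  len=0.5404
  (v20,v25,v21) [-+-] → (-1.7461, -1.73047, 0)–(-1.7461, -1.42528, 0.364475)  len=0.4754
  (v21,v25,v26) [-++] → (-1.7461, -1.42528, 0.364475)–(-1.7461, -1.32435, 0.485)  len=0.1572
  (v21,v26,v22) [-++] → (-1.7461, -1.32435, 0.485)–(-1.7461, -0.840854, 0.348723)  len=0.5023
  (v23,v28,v24) [++-] → (-1.7461, -1.18048, -0.44445)–(-1.7461, -0.840854, -0.348723)  len=0.3529
  (v24,v28,v29) [-++] → (-1.7461, -1.18048, -0.44445)–(-1.7461, -1.32435, -0.485)  len=0.1495
  (v24,v29,v20) [-+-] → (-1.7461, -1.32435, -0.485)–(-1.7461, -1.58312, -0.175961)  len=0.4031
  (v20,v29,v25) [-++] → (-1.7461, -1.58312, -0.175961)–(-1.7461, -1.73047, 0)  len=0.2295

Chained into 1 loop(s):
  loop 1: 18 segments, perimeter = 7.9031
Total perimeter = 7.903

loops=1 perimeter=7.903
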